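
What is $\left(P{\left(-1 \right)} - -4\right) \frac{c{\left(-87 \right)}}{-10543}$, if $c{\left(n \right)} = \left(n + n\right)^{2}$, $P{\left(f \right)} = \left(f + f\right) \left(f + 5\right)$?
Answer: $\frac{121104}{10543} \approx 11.487$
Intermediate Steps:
$P{\left(f \right)} = 2 f \left(5 + f\right)$
$c{\left(n \right)} = 4 n^{2}$ ($c{\left(n \right)} = \left(2 n\right)^{2} = 4 n^{2}$)
$\left(P{\left(-1 \right)} - -4\right) \frac{c{\left(-87 \right)}}{-10543} = \left(2 \left(-1\right) \left(5 - 1\right) - -4\right) \frac{4 \left(-87\right)^{2}}{-10543} = \left(2 \left(-1\right) 4 + 4\right) 4 \cdot 7569 \left(- \frac{1}{10543}\right) = \left(-8 + 4\right) 30276 \left(- \frac{1}{10543}\right) = \left(-4\right) \left(- \frac{30276}{10543}\right) = \frac{121104}{10543}$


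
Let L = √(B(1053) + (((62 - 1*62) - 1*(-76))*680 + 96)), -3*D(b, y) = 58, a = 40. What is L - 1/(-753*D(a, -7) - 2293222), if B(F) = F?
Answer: 1/2278664 + √52829 ≈ 229.85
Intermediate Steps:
D(b, y) = -58/3 (D(b, y) = -⅓*58 = -58/3)
L = √52829 (L = √(1053 + (((62 - 1*62) - 1*(-76))*680 + 96)) = √(1053 + (((62 - 62) + 76)*680 + 96)) = √(1053 + ((0 + 76)*680 + 96)) = √(1053 + (76*680 + 96)) = √(1053 + (51680 + 96)) = √(1053 + 51776) = √52829 ≈ 229.85)
L - 1/(-753*D(a, -7) - 2293222) = √52829 - 1/(-753*(-58/3) - 2293222) = √52829 - 1/(14558 - 2293222) = √52829 - 1/(-2278664) = √52829 - 1*(-1/2278664) = √52829 + 1/2278664 = 1/2278664 + √52829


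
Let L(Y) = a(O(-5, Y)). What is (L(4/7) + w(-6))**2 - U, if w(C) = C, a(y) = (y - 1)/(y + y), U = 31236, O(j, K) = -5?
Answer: -780171/25 ≈ -31207.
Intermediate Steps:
a(y) = (-1 + y)/(2*y) (a(y) = (-1 + y)/((2*y)) = (-1 + y)*(1/(2*y)) = (-1 + y)/(2*y))
L(Y) = 3/5 (L(Y) = (1/2)*(-1 - 5)/(-5) = (1/2)*(-1/5)*(-6) = 3/5)
(L(4/7) + w(-6))**2 - U = (3/5 - 6)**2 - 1*31236 = (-27/5)**2 - 31236 = 729/25 - 31236 = -780171/25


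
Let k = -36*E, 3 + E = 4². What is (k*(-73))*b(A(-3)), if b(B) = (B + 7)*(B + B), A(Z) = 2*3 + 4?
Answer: 11615760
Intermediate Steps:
E = 13 (E = -3 + 4² = -3 + 16 = 13)
A(Z) = 10 (A(Z) = 6 + 4 = 10)
b(B) = 2*B*(7 + B) (b(B) = (7 + B)*(2*B) = 2*B*(7 + B))
k = -468 (k = -36*13 = -468)
(k*(-73))*b(A(-3)) = (-468*(-73))*(2*10*(7 + 10)) = 34164*(2*10*17) = 34164*340 = 11615760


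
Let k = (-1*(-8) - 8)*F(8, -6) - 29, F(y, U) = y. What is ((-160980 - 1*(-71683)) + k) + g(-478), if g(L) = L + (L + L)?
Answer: -90760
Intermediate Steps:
g(L) = 3*L (g(L) = L + 2*L = 3*L)
k = -29 (k = (-1*(-8) - 8)*8 - 29 = (8 - 8)*8 - 29 = 0*8 - 29 = 0 - 29 = -29)
((-160980 - 1*(-71683)) + k) + g(-478) = ((-160980 - 1*(-71683)) - 29) + 3*(-478) = ((-160980 + 71683) - 29) - 1434 = (-89297 - 29) - 1434 = -89326 - 1434 = -90760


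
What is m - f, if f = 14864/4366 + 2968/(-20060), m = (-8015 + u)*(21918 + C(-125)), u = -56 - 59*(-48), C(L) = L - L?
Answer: -21306984737376/185555 ≈ -1.1483e+8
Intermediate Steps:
C(L) = 0
u = 2776 (u = -56 + 2832 = 2776)
m = -114828402 (m = (-8015 + 2776)*(21918 + 0) = -5239*21918 = -114828402)
f = 604266/185555 (f = 14864*(1/4366) + 2968*(-1/20060) = 7432/2183 - 742/5015 = 604266/185555 ≈ 3.2565)
m - f = -114828402 - 1*604266/185555 = -114828402 - 604266/185555 = -21306984737376/185555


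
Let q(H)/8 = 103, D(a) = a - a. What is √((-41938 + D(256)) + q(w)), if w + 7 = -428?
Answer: I*√41114 ≈ 202.77*I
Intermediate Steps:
w = -435 (w = -7 - 428 = -435)
D(a) = 0
q(H) = 824 (q(H) = 8*103 = 824)
√((-41938 + D(256)) + q(w)) = √((-41938 + 0) + 824) = √(-41938 + 824) = √(-41114) = I*√41114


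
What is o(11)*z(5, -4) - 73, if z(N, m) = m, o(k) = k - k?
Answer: -73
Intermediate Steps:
o(k) = 0
o(11)*z(5, -4) - 73 = 0*(-4) - 73 = 0 - 73 = -73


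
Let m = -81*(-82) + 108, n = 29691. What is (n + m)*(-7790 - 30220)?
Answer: -1385122410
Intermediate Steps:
m = 6750 (m = 6642 + 108 = 6750)
(n + m)*(-7790 - 30220) = (29691 + 6750)*(-7790 - 30220) = 36441*(-38010) = -1385122410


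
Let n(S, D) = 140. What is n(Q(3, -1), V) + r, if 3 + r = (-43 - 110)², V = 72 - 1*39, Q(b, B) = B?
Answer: 23546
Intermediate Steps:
V = 33 (V = 72 - 39 = 33)
r = 23406 (r = -3 + (-43 - 110)² = -3 + (-153)² = -3 + 23409 = 23406)
n(Q(3, -1), V) + r = 140 + 23406 = 23546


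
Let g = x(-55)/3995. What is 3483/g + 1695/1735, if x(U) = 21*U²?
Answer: 323326398/1469545 ≈ 220.02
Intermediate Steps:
g = 12705/799 (g = (21*(-55)²)/3995 = (21*3025)*(1/3995) = 63525*(1/3995) = 12705/799 ≈ 15.901)
3483/g + 1695/1735 = 3483/(12705/799) + 1695/1735 = 3483*(799/12705) + 1695*(1/1735) = 927639/4235 + 339/347 = 323326398/1469545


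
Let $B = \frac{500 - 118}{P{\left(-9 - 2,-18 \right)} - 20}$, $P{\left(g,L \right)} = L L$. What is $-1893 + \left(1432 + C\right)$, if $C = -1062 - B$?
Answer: $- \frac{231687}{152} \approx -1524.3$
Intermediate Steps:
$P{\left(g,L \right)} = L^{2}$
$B = \frac{191}{152}$ ($B = \frac{500 - 118}{\left(-18\right)^{2} - 20} = \frac{382}{324 - 20} = \frac{382}{304} = 382 \cdot \frac{1}{304} = \frac{191}{152} \approx 1.2566$)
$C = - \frac{161615}{152}$ ($C = -1062 - \frac{191}{152} = - \frac{161615}{152} \approx -1063.3$)
$-1893 + \left(1432 + C\right) = -1893 + \left(1432 - \frac{161615}{152}\right) = -1893 + \frac{56049}{152} = - \frac{231687}{152}$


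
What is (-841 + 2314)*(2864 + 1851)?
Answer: 6945195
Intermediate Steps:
(-841 + 2314)*(2864 + 1851) = 1473*4715 = 6945195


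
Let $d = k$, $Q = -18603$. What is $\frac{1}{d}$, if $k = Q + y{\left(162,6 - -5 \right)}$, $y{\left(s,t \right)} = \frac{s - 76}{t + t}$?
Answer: $- \frac{11}{204590} \approx -5.3766 \cdot 10^{-5}$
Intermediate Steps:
$y{\left(s,t \right)} = \frac{-76 + s}{2 t}$
$k = - \frac{204590}{11}$ ($k = -18603 + \frac{-76 + 162}{2 \left(6 - -5\right)} = -18603 + \frac{1}{2} \frac{1}{6 + 5} \cdot 86 = -18603 + \frac{1}{2} \cdot \frac{1}{11} \cdot 86 = -18603 + \frac{43}{11} = - \frac{204590}{11} \approx -18599.0$)
$d = - \frac{204590}{11} \approx -18599.0$
$\frac{1}{d} = \frac{1}{- \frac{204590}{11}} = - \frac{11}{204590}$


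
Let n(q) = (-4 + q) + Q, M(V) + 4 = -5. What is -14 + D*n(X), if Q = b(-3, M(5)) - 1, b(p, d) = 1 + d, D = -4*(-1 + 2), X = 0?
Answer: 38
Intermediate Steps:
M(V) = -9 (M(V) = -4 - 5 = -9)
D = -4 (D = -4*1 = -4)
Q = -9 (Q = (1 - 9) - 1 = -8 - 1 = -9)
n(q) = -13 + q (n(q) = (-4 + q) - 9 = -13 + q)
-14 + D*n(X) = -14 - 4*(-13 + 0) = -14 - 4*(-13) = -14 + 52 = 38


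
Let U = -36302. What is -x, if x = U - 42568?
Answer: 78870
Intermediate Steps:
x = -78870 (x = -36302 - 42568 = -78870)
-x = -1*(-78870) = 78870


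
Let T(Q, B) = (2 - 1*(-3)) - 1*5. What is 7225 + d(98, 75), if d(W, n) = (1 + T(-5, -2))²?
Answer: 7226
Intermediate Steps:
T(Q, B) = 0 (T(Q, B) = (2 + 3) - 5 = 5 - 5 = 0)
d(W, n) = 1 (d(W, n) = (1 + 0)² = 1² = 1)
7225 + d(98, 75) = 7225 + 1 = 7226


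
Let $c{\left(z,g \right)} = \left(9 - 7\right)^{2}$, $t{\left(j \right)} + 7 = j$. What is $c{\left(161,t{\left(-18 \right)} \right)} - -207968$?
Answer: $207972$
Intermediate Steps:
$t{\left(j \right)} = -7 + j$
$c{\left(z,g \right)} = 4$ ($c{\left(z,g \right)} = 2^{2} = 4$)
$c{\left(161,t{\left(-18 \right)} \right)} - -207968 = 4 - -207968 = 4 + 207968 = 207972$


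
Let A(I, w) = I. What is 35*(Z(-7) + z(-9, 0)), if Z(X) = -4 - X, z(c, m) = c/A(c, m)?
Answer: 140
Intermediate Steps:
z(c, m) = 1 (z(c, m) = c/c = 1)
35*(Z(-7) + z(-9, 0)) = 35*((-4 - 1*(-7)) + 1) = 35*((-4 + 7) + 1) = 35*(3 + 1) = 35*4 = 140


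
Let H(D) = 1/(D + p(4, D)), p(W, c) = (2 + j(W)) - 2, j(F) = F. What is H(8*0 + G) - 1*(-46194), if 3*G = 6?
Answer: 277165/6 ≈ 46194.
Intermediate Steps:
G = 2 (G = (1/3)*6 = 2)
p(W, c) = W (p(W, c) = (2 + W) - 2 = W)
H(D) = 1/(4 + D) (H(D) = 1/(D + 4) = 1/(4 + D))
H(8*0 + G) - 1*(-46194) = 1/(4 + (8*0 + 2)) - 1*(-46194) = 1/(4 + (0 + 2)) + 46194 = 1/(4 + 2) + 46194 = 1/6 + 46194 = 277165/6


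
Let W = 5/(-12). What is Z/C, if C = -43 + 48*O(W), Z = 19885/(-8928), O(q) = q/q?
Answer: -3977/8928 ≈ -0.44545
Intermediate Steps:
W = -5/12 (W = 5*(-1/12) = -5/12 ≈ -0.41667)
O(q) = 1
Z = -19885/8928 (Z = 19885*(-1/8928) = -19885/8928 ≈ -2.2273)
C = 5 (C = -43 + 48*1 = -43 + 48 = 5)
Z/C = -19885/8928/5 = -19885/8928*⅕ = -3977/8928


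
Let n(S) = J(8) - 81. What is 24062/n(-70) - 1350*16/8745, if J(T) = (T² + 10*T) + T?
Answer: 13925906/41393 ≈ 336.43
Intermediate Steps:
J(T) = T² + 11*T
n(S) = 71 (n(S) = 8*(11 + 8) - 81 = 8*19 - 81 = 152 - 81 = 71)
24062/n(-70) - 1350*16/8745 = 24062/71 - 1350*16/8745 = 24062*(1/71) - 21600*1/8745 = 24062/71 - 1440/583 = 13925906/41393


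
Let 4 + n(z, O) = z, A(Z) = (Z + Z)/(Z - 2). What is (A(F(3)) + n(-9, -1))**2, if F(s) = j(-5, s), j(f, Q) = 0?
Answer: 169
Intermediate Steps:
F(s) = 0
A(Z) = 2*Z/(-2 + Z) (A(Z) = (2*Z)/(-2 + Z) = 2*Z/(-2 + Z))
n(z, O) = -4 + z
(A(F(3)) + n(-9, -1))**2 = (2*0/(-2 + 0) + (-4 - 9))**2 = (2*0/(-2) - 13)**2 = (2*0*(-1/2) - 13)**2 = (0 - 13)**2 = (-13)**2 = 169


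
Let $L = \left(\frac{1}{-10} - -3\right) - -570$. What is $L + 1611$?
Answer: $\frac{21839}{10} \approx 2183.9$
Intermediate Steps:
$L = \frac{5729}{10}$ ($L = \left(- \frac{1}{10} + 3\right) + 570 = \frac{29}{10} + 570 = \frac{5729}{10} \approx 572.9$)
$L + 1611 = \frac{5729}{10} + 1611 = \frac{21839}{10}$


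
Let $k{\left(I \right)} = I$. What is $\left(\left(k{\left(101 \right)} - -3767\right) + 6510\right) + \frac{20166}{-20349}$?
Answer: $\frac{70387252}{6783} \approx 10377.0$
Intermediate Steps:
$\left(\left(k{\left(101 \right)} - -3767\right) + 6510\right) + \frac{20166}{-20349} = \left(\left(101 - -3767\right) + 6510\right) + \frac{20166}{-20349} = \left(\left(101 + 3767\right) + 6510\right) + 20166 \left(- \frac{1}{20349}\right) = \left(3868 + 6510\right) - \frac{6722}{6783} = 10378 - \frac{6722}{6783} = \frac{70387252}{6783}$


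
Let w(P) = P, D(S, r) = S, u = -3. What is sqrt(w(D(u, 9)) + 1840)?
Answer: sqrt(1837) ≈ 42.860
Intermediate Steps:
sqrt(w(D(u, 9)) + 1840) = sqrt(-3 + 1840) = sqrt(1837)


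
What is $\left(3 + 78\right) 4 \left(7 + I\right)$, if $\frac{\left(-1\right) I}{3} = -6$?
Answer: $8100$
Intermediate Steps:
$I = 18$ ($I = \left(-3\right) \left(-6\right) = 18$)
$\left(3 + 78\right) 4 \left(7 + I\right) = \left(3 + 78\right) 4 \left(7 + 18\right) = 81 \cdot 4 \cdot 25 = 81 \cdot 100 = 8100$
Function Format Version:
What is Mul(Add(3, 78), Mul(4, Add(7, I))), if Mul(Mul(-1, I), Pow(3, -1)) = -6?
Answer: 8100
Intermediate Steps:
I = 18 (I = Mul(-3, -6) = 18)
Mul(Add(3, 78), Mul(4, Add(7, I))) = Mul(Add(3, 78), Mul(4, Add(7, 18))) = Mul(81, Mul(4, 25)) = Mul(81, 100) = 8100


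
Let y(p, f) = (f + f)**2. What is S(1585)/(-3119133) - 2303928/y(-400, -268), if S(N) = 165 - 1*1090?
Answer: -898249013203/112014304296 ≈ -8.0191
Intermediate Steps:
y(p, f) = 4*f**2 (y(p, f) = (2*f)**2 = 4*f**2)
S(N) = -925 (S(N) = 165 - 1090 = -925)
S(1585)/(-3119133) - 2303928/y(-400, -268) = -925/(-3119133) - 2303928/(4*(-268)**2) = -925*(-1/3119133) - 2303928/(4*71824) = 925/3119133 - 2303928/287296 = 925/3119133 - 2303928*1/287296 = 925/3119133 - 287991/35912 = -898249013203/112014304296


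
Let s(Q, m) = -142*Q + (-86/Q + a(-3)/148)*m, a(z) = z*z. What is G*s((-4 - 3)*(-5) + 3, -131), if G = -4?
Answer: 14362269/703 ≈ 20430.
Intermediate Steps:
a(z) = z**2
s(Q, m) = -142*Q + m*(9/148 - 86/Q) (s(Q, m) = -142*Q + (-86/Q + (-3)**2/148)*m = -142*Q + (-86/Q + 9*(1/148))*m = -142*Q + (-86/Q + 9/148)*m = -142*Q + (9/148 - 86/Q)*m = -142*Q + m*(9/148 - 86/Q))
G*s((-4 - 3)*(-5) + 3, -131) = -4*(-142*((-4 - 3)*(-5) + 3) + (9/148)*(-131) - 86*(-131)/((-4 - 3)*(-5) + 3)) = -4*(-142*(-7*(-5) + 3) - 1179/148 - 86*(-131)/(-7*(-5) + 3)) = -4*(-142*(35 + 3) - 1179/148 - 86*(-131)/(35 + 3)) = -4*(-142*38 - 1179/148 - 86*(-131)/38) = -4*(-5396 - 1179/148 - 86*(-131)*1/38) = -4*(-5396 - 1179/148 + 5633/19) = -4*(-14362269/2812) = 14362269/703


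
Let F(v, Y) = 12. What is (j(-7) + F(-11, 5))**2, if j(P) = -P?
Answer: 361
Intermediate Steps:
(j(-7) + F(-11, 5))**2 = (-1*(-7) + 12)**2 = (7 + 12)**2 = 19**2 = 361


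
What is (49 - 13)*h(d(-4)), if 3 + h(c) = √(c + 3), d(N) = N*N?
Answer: -108 + 36*√19 ≈ 48.920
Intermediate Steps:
d(N) = N²
h(c) = -3 + √(3 + c) (h(c) = -3 + √(c + 3) = -3 + √(3 + c))
(49 - 13)*h(d(-4)) = (49 - 13)*(-3 + √(3 + (-4)²)) = 36*(-3 + √(3 + 16)) = 36*(-3 + √19) = -108 + 36*√19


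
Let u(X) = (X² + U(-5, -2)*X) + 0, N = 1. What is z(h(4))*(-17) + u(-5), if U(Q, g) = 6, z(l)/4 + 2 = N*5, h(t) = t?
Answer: -209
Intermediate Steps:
z(l) = 12 (z(l) = -8 + 4*(1*5) = -8 + 4*5 = -8 + 20 = 12)
u(X) = X² + 6*X (u(X) = (X² + 6*X) + 0 = X² + 6*X)
z(h(4))*(-17) + u(-5) = 12*(-17) - 5*(6 - 5) = -204 - 5*1 = -204 - 5 = -209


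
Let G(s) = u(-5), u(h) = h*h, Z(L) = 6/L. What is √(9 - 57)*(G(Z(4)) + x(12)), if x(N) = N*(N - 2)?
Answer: 580*I*√3 ≈ 1004.6*I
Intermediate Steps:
u(h) = h²
G(s) = 25 (G(s) = (-5)² = 25)
x(N) = N*(-2 + N)
√(9 - 57)*(G(Z(4)) + x(12)) = √(9 - 57)*(25 + 12*(-2 + 12)) = √(-48)*(25 + 12*10) = (4*I*√3)*(25 + 120) = (4*I*√3)*145 = 580*I*√3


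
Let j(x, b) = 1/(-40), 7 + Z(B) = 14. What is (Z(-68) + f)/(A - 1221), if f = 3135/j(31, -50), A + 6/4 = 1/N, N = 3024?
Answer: 379188432/3696839 ≈ 102.57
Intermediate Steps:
Z(B) = 7 (Z(B) = -7 + 14 = 7)
A = -4535/3024 (A = -3/2 + 1/3024 = -4535/3024 ≈ -1.4997)
j(x, b) = -1/40
f = -125400 (f = 3135/(-1/40) = 3135*(-40) = -125400)
(Z(-68) + f)/(A - 1221) = (7 - 125400)/(-4535/3024 - 1221) = -125393/(-3696839/3024) = -125393*(-3024/3696839) = 379188432/3696839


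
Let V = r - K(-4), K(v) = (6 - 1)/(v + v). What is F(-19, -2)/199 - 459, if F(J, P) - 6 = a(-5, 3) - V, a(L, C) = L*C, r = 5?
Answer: -730845/1592 ≈ -459.07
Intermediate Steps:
a(L, C) = C*L
K(v) = 5/(2*v) (K(v) = 5/((2*v)) = 5*(1/(2*v)) = 5/(2*v))
V = 45/8 (V = 5 - 5/(2*(-4)) = 5 - 5*(-1)/(2*4) = 5 - 1*(-5/8) = 5 + 5/8 = 45/8 ≈ 5.6250)
F(J, P) = -117/8 (F(J, P) = 6 + (3*(-5) - 1*45/8) = 6 + (-15 - 45/8) = 6 - 165/8 = -117/8)
F(-19, -2)/199 - 459 = -117/8/199 - 459 = (1/199)*(-117/8) - 459 = -117/1592 - 459 = -730845/1592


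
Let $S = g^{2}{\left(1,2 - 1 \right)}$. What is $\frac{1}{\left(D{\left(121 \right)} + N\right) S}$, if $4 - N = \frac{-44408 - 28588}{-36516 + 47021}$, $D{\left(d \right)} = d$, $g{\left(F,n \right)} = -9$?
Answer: $\frac{955}{10206891} \approx 9.3564 \cdot 10^{-5}$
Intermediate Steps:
$N = \frac{10456}{955}$ ($N = 4 - \frac{-44408 - 28588}{-36516 + 47021} = 4 - - \frac{72996}{10505} = 4 - \left(-72996\right) \frac{1}{10505} = 4 - - \frac{6636}{955} = 4 + \frac{6636}{955} = \frac{10456}{955} \approx 10.949$)
$S = 81$ ($S = \left(-9\right)^{2} = 81$)
$\frac{1}{\left(D{\left(121 \right)} + N\right) S} = \frac{1}{\left(121 + \frac{10456}{955}\right) 81} = \frac{1}{\frac{126011}{955}} \cdot \frac{1}{81} = \frac{955}{126011} \cdot \frac{1}{81} = \frac{955}{10206891}$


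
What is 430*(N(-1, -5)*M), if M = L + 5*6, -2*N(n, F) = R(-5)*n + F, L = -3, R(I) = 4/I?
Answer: 24381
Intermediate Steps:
N(n, F) = -F/2 + 2*n/5 (N(n, F) = -((4/(-5))*n + F)/2 = -((4*(-⅕))*n + F)/2 = -(-4*n/5 + F)/2 = -(F - 4*n/5)/2 = -F/2 + 2*n/5)
M = 27 (M = -3 + 5*6 = -3 + 30 = 27)
430*(N(-1, -5)*M) = 430*((-½*(-5) + (⅖)*(-1))*27) = 430*((5/2 - ⅖)*27) = 430*((21/10)*27) = 430*(567/10) = 24381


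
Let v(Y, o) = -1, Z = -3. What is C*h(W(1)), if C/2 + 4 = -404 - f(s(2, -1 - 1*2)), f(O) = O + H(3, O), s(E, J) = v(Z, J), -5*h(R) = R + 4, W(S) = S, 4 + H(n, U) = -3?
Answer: 800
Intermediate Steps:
H(n, U) = -7 (H(n, U) = -4 - 3 = -7)
h(R) = -⅘ - R/5 (h(R) = -(R + 4)/5 = -(4 + R)/5 = -⅘ - R/5)
s(E, J) = -1
f(O) = -7 + O (f(O) = O - 7 = -7 + O)
C = -800 (C = -8 + 2*(-404 - (-7 - 1)) = -8 + 2*(-404 - 1*(-8)) = -8 + 2*(-404 + 8) = -8 + 2*(-396) = -8 - 792 = -800)
C*h(W(1)) = -800*(-⅘ - ⅕*1) = -800*(-⅘ - ⅕) = -800*(-1) = 800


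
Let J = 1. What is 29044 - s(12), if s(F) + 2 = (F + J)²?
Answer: 28877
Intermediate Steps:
s(F) = -2 + (1 + F)² (s(F) = -2 + (F + 1)² = -2 + (1 + F)²)
29044 - s(12) = 29044 - (-2 + (1 + 12)²) = 29044 - (-2 + 13²) = 29044 - (-2 + 169) = 29044 - 1*167 = 29044 - 167 = 28877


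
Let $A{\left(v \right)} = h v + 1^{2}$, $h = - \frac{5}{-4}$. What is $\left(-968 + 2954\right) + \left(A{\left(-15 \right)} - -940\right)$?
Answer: $\frac{11633}{4} \approx 2908.3$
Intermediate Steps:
$h = \frac{5}{4}$ ($h = \left(-5\right) \left(- \frac{1}{4}\right) = \frac{5}{4} \approx 1.25$)
$A{\left(v \right)} = 1 + \frac{5 v}{4}$ ($A{\left(v \right)} = \frac{5 v}{4} + 1^{2} = \frac{5 v}{4} + 1 = 1 + \frac{5 v}{4}$)
$\left(-968 + 2954\right) + \left(A{\left(-15 \right)} - -940\right) = \left(-968 + 2954\right) + \left(\left(1 + \frac{5}{4} \left(-15\right)\right) - -940\right) = 1986 + \left(\left(1 - \frac{75}{4}\right) + 940\right) = 1986 + \left(- \frac{71}{4} + 940\right) = 1986 + \frac{3689}{4} = \frac{11633}{4}$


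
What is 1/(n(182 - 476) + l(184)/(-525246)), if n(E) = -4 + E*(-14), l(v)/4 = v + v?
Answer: 262623/1079905040 ≈ 0.00024319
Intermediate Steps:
l(v) = 8*v (l(v) = 4*(v + v) = 4*(2*v) = 8*v)
n(E) = -4 - 14*E
1/(n(182 - 476) + l(184)/(-525246)) = 1/((-4 - 14*(182 - 476)) + (8*184)/(-525246)) = 1/((-4 - 14*(-294)) + 1472*(-1/525246)) = 1/((-4 + 4116) - 736/262623) = 1/(4112 - 736/262623) = 1/(1079905040/262623) = 262623/1079905040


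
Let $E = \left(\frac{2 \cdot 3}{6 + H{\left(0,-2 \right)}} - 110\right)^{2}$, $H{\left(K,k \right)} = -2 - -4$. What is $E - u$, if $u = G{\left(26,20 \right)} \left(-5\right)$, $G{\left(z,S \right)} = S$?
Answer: $\frac{192569}{16} \approx 12036.0$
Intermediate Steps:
$H{\left(K,k \right)} = 2$ ($H{\left(K,k \right)} = -2 + 4 = 2$)
$E = \frac{190969}{16}$ ($E = \left(\frac{2 \cdot 3}{6 + 2} - 110\right)^{2} = \left(\frac{6}{8} - 110\right)^{2} = \left(6 \cdot \frac{1}{8} - 110\right)^{2} = \left(\frac{3}{4} - 110\right)^{2} = \left(- \frac{437}{4}\right)^{2} = \frac{190969}{16} \approx 11936.0$)
$u = -100$ ($u = 20 \left(-5\right) = -100$)
$E - u = \frac{190969}{16} - -100 = \frac{190969}{16} + 100 = \frac{192569}{16}$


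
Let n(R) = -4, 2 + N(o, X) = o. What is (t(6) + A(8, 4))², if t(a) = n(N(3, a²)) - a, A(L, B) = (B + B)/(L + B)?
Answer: 784/9 ≈ 87.111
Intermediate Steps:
N(o, X) = -2 + o
A(L, B) = 2*B/(B + L) (A(L, B) = (2*B)/(B + L) = 2*B/(B + L))
t(a) = -4 - a
(t(6) + A(8, 4))² = ((-4 - 1*6) + 2*4/(4 + 8))² = ((-4 - 6) + 2*4/12)² = (-10 + 2*4*(1/12))² = (-10 + ⅔)² = (-28/3)² = 784/9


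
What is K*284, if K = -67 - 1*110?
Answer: -50268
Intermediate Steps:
K = -177 (K = -67 - 110 = -177)
K*284 = -177*284 = -50268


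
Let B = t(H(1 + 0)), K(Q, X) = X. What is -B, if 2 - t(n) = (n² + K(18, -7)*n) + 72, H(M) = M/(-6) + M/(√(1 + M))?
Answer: 2581/36 - 11*√2/3 ≈ 66.509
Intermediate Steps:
H(M) = -M/6 + M/√(1 + M) (H(M) = M*(-⅙) + M/√(1 + M) = -M/6 + M/√(1 + M))
t(n) = -70 - n² + 7*n (t(n) = 2 - ((n² - 7*n) + 72) = 2 - (72 + n² - 7*n) = 2 + (-72 - n² + 7*n) = -70 - n² + 7*n)
B = -427/6 - (-⅙ + √2/2)² + 7*√2/2 (B = -70 - (-(1 + 0)/6 + (1 + 0)/√(1 + (1 + 0)))² + 7*(-(1 + 0)/6 + (1 + 0)/√(1 + (1 + 0))) = -70 - (-⅙*1 + 1/√(1 + 1))² + 7*(-⅙*1 + 1/√(1 + 1)) = -70 - (-⅙ + 1/√2)² + 7*(-⅙ + 1/√2) = -70 - (-⅙ + 1*(√2/2))² + 7*(-⅙ + 1*(√2/2)) = -70 - (-⅙ + √2/2)² + 7*(-⅙ + √2/2) = -70 - (-⅙ + √2/2)² + (-7/6 + 7*√2/2) = -427/6 - (-⅙ + √2/2)² + 7*√2/2 ≈ -66.509)
-B = -(-2581/36 + 11*√2/3) = 2581/36 - 11*√2/3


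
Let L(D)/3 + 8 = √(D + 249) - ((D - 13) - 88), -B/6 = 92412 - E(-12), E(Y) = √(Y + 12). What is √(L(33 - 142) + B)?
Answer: √(-553866 + 6*√35) ≈ 744.2*I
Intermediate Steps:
E(Y) = √(12 + Y)
B = -554472 (B = -6*(92412 - √(12 - 12)) = -6*(92412 - √0) = -6*(92412 - 1*0) = -6*(92412 + 0) = -6*92412 = -554472)
L(D) = 279 - 3*D + 3*√(249 + D) (L(D) = -24 + 3*(√(D + 249) - ((D - 13) - 88)) = -24 + 3*(√(249 + D) - ((-13 + D) - 88)) = -24 + 3*(√(249 + D) - (-101 + D)) = -24 + 3*(√(249 + D) + (101 - D)) = -24 + 3*(101 + √(249 + D) - D) = -24 + (303 - 3*D + 3*√(249 + D)) = 279 - 3*D + 3*√(249 + D))
√(L(33 - 142) + B) = √((279 - 3*(33 - 142) + 3*√(249 + (33 - 142))) - 554472) = √((279 - 3*(-109) + 3*√(249 - 109)) - 554472) = √((279 + 327 + 3*√140) - 554472) = √((279 + 327 + 3*(2*√35)) - 554472) = √((279 + 327 + 6*√35) - 554472) = √((606 + 6*√35) - 554472) = √(-553866 + 6*√35)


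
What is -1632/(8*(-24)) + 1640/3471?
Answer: 62287/6942 ≈ 8.9725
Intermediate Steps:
-1632/(8*(-24)) + 1640/3471 = -1632/(-192) + 1640*(1/3471) = -1632*(-1/192) + 1640/3471 = 17/2 + 1640/3471 = 62287/6942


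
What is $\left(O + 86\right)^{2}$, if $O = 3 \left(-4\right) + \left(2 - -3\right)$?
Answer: $6241$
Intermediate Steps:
$O = -7$ ($O = -12 + \left(2 + 3\right) = -12 + 5 = -7$)
$\left(O + 86\right)^{2} = \left(-7 + 86\right)^{2} = 79^{2} = 6241$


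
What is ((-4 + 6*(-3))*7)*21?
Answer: -3234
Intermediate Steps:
((-4 + 6*(-3))*7)*21 = ((-4 - 18)*7)*21 = -22*7*21 = -154*21 = -3234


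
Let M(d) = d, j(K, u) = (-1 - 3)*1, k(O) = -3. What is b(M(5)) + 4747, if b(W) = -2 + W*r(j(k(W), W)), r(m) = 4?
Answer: 4765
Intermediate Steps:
j(K, u) = -4 (j(K, u) = -4*1 = -4)
b(W) = -2 + 4*W (b(W) = -2 + W*4 = -2 + 4*W)
b(M(5)) + 4747 = (-2 + 4*5) + 4747 = (-2 + 20) + 4747 = 18 + 4747 = 4765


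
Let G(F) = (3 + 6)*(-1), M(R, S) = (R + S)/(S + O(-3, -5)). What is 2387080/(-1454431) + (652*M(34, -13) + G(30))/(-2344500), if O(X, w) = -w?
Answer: -3729337807643/2273275653000 ≈ -1.6405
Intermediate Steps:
M(R, S) = (R + S)/(5 + S) (M(R, S) = (R + S)/(S - 1*(-5)) = (R + S)/(S + 5) = (R + S)/(5 + S))
G(F) = -9 (G(F) = 9*(-1) = -9)
2387080/(-1454431) + (652*M(34, -13) + G(30))/(-2344500) = 2387080/(-1454431) + (652*((34 - 13)/(5 - 13)) - 9)/(-2344500) = 2387080*(-1/1454431) + (652*(21/(-8)) - 9)*(-1/2344500) = -2387080/1454431 + (652*(-⅛*21) - 9)*(-1/2344500) = -2387080/1454431 + (652*(-21/8) - 9)*(-1/2344500) = -2387080/1454431 + (-3423/2 - 9)*(-1/2344500) = -2387080/1454431 - 3441/2*(-1/2344500) = -2387080/1454431 + 1147/1563000 = -3729337807643/2273275653000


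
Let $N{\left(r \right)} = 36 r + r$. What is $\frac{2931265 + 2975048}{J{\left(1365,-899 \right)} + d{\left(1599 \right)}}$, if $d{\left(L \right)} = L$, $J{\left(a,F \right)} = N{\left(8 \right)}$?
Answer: $\frac{5906313}{1895} \approx 3116.8$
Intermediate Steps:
$N{\left(r \right)} = 37 r$
$J{\left(a,F \right)} = 296$ ($J{\left(a,F \right)} = 37 \cdot 8 = 296$)
$\frac{2931265 + 2975048}{J{\left(1365,-899 \right)} + d{\left(1599 \right)}} = \frac{2931265 + 2975048}{296 + 1599} = \frac{5906313}{1895}$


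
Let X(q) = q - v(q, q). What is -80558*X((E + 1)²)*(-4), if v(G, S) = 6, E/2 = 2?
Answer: 6122408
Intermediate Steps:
E = 4 (E = 2*2 = 4)
X(q) = -6 + q (X(q) = q - 1*6 = q - 6 = -6 + q)
-80558*X((E + 1)²)*(-4) = -80558*(-6 + (4 + 1)²)*(-4) = -80558*(-6 + 5²)*(-4) = -80558*(-6 + 25)*(-4) = -1530602*(-4) = -80558*(-76) = 6122408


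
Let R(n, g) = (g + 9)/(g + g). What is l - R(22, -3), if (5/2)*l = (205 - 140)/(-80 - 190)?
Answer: 122/135 ≈ 0.90370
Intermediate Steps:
R(n, g) = (9 + g)/(2*g) (R(n, g) = (9 + g)/((2*g)) = (9 + g)*(1/(2*g)) = (9 + g)/(2*g))
l = -13/135 (l = 2*((205 - 140)/(-80 - 190))/5 = 2*(65/(-270))/5 = 2*(65*(-1/270))/5 = (2/5)*(-13/54) = -13/135 ≈ -0.096296)
l - R(22, -3) = -13/135 - (9 - 3)/(2*(-3)) = -13/135 - (-1)*6/(2*3) = -13/135 - 1*(-1) = -13/135 + 1 = 122/135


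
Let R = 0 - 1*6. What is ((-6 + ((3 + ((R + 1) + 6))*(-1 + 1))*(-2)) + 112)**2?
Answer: 11236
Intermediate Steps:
R = -6 (R = 0 - 6 = -6)
((-6 + ((3 + ((R + 1) + 6))*(-1 + 1))*(-2)) + 112)**2 = ((-6 + ((3 + ((-6 + 1) + 6))*(-1 + 1))*(-2)) + 112)**2 = ((-6 + ((3 + (-5 + 6))*0)*(-2)) + 112)**2 = ((-6 + ((3 + 1)*0)*(-2)) + 112)**2 = ((-6 + (4*0)*(-2)) + 112)**2 = ((-6 + 0*(-2)) + 112)**2 = ((-6 + 0) + 112)**2 = (-6 + 112)**2 = 106**2 = 11236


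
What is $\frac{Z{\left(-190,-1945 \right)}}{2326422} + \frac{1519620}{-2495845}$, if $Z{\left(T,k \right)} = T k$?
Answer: $- \frac{261293787989}{580638871659} \approx -0.45001$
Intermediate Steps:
$\frac{Z{\left(-190,-1945 \right)}}{2326422} + \frac{1519620}{-2495845} = \frac{\left(-190\right) \left(-1945\right)}{2326422} + \frac{1519620}{-2495845} = 369550 \cdot \frac{1}{2326422} + 1519620 \left(- \frac{1}{2495845}\right) = \frac{184775}{1163211} - \frac{303924}{499169} = - \frac{261293787989}{580638871659}$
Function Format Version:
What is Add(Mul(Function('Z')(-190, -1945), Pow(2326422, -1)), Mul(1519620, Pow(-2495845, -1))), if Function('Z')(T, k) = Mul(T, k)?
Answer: Rational(-261293787989, 580638871659) ≈ -0.45001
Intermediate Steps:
Add(Mul(Function('Z')(-190, -1945), Pow(2326422, -1)), Mul(1519620, Pow(-2495845, -1))) = Add(Mul(Mul(-190, -1945), Pow(2326422, -1)), Mul(1519620, Pow(-2495845, -1))) = Add(Mul(369550, Rational(1, 2326422)), Mul(1519620, Rational(-1, 2495845))) = Add(Rational(184775, 1163211), Rational(-303924, 499169)) = Rational(-261293787989, 580638871659)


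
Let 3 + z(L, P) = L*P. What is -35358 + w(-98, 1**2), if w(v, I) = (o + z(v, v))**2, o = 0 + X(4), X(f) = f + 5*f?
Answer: 92605267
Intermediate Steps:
X(f) = 6*f
z(L, P) = -3 + L*P
o = 24 (o = 0 + 6*4 = 0 + 24 = 24)
w(v, I) = (21 + v**2)**2 (w(v, I) = (24 + (-3 + v*v))**2 = (24 + (-3 + v**2))**2 = (21 + v**2)**2)
-35358 + w(-98, 1**2) = -35358 + (21 + (-98)**2)**2 = -35358 + (21 + 9604)**2 = -35358 + 9625**2 = -35358 + 92640625 = 92605267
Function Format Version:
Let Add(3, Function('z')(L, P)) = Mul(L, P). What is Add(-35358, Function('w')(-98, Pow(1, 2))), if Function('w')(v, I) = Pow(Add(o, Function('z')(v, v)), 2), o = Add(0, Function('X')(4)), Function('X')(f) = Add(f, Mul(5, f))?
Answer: 92605267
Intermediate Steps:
Function('X')(f) = Mul(6, f)
Function('z')(L, P) = Add(-3, Mul(L, P))
o = 24 (o = Add(0, Mul(6, 4)) = Add(0, 24) = 24)
Function('w')(v, I) = Pow(Add(21, Pow(v, 2)), 2) (Function('w')(v, I) = Pow(Add(24, Add(-3, Mul(v, v))), 2) = Pow(Add(24, Add(-3, Pow(v, 2))), 2) = Pow(Add(21, Pow(v, 2)), 2))
Add(-35358, Function('w')(-98, Pow(1, 2))) = Add(-35358, Pow(Add(21, Pow(-98, 2)), 2)) = Add(-35358, Pow(Add(21, 9604), 2)) = Add(-35358, Pow(9625, 2)) = Add(-35358, 92640625) = 92605267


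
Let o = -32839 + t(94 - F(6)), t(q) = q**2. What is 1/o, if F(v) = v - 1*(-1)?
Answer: -1/25270 ≈ -3.9573e-5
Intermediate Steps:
F(v) = 1 + v (F(v) = v + 1 = 1 + v)
o = -25270 (o = -32839 + (94 - (1 + 6))**2 = -32839 + (94 - 1*7)**2 = -32839 + (94 - 7)**2 = -32839 + 87**2 = -32839 + 7569 = -25270)
1/o = 1/(-25270) = -1/25270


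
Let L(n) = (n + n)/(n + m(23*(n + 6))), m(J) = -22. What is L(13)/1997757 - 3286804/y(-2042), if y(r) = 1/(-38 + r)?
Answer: 122919932278316134/17979813 ≈ 6.8366e+9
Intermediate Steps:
L(n) = 2*n/(-22 + n) (L(n) = (n + n)/(n - 22) = (2*n)/(-22 + n) = 2*n/(-22 + n))
L(13)/1997757 - 3286804/y(-2042) = (2*13/(-22 + 13))/1997757 - 3286804/(1/(-38 - 2042)) = (2*13/(-9))*(1/1997757) - 3286804/(1/(-2080)) = (2*13*(-1/9))*(1/1997757) - 3286804/(-1/2080) = -26/9*1/1997757 - 3286804*(-2080) = -26/17979813 + 6836552320 = 122919932278316134/17979813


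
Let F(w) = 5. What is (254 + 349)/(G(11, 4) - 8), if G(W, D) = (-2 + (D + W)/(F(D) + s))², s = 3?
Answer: -38592/511 ≈ -75.522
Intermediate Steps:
G(W, D) = (-2 + D/8 + W/8)² (G(W, D) = (-2 + (D + W)/(5 + 3))² = (-2 + (D + W)/8)² = (-2 + (D + W)*(⅛))² = (-2 + (D/8 + W/8))² = (-2 + D/8 + W/8)²)
(254 + 349)/(G(11, 4) - 8) = (254 + 349)/((-16 + 4 + 11)²/64 - 8) = 603/((1/64)*(-1)² - 8) = 603/((1/64)*1 - 8) = 603/(1/64 - 8) = 603/(-511/64) = 603*(-64/511) = -38592/511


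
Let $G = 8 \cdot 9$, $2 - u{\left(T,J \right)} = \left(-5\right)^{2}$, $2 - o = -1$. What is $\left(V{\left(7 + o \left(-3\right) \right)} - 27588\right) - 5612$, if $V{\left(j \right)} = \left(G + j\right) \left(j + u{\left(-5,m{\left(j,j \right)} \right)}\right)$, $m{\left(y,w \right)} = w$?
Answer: $-34950$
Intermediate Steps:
$o = 3$ ($o = 2 - -1 = 2 + 1 = 3$)
$u{\left(T,J \right)} = -23$ ($u{\left(T,J \right)} = 2 - \left(-5\right)^{2} = 2 - 25 = -23$)
$G = 72$
$V{\left(j \right)} = \left(-23 + j\right) \left(72 + j\right)$ ($V{\left(j \right)} = \left(72 + j\right) \left(j - 23\right) = \left(72 + j\right) \left(-23 + j\right) = \left(-23 + j\right) \left(72 + j\right)$)
$\left(V{\left(7 + o \left(-3\right) \right)} - 27588\right) - 5612 = \left(\left(-1656 + \left(7 + 3 \left(-3\right)\right)^{2} + 49 \left(7 + 3 \left(-3\right)\right)\right) - 27588\right) - 5612 = \left(\left(-1656 + \left(7 - 9\right)^{2} + 49 \left(7 - 9\right)\right) - 27588\right) - 5612 = \left(\left(-1656 + \left(-2\right)^{2} + 49 \left(-2\right)\right) - 27588\right) - 5612 = \left(\left(-1656 + 4 - 98\right) - 27588\right) - 5612 = \left(-1750 - 27588\right) - 5612 = -29338 - 5612 = -34950$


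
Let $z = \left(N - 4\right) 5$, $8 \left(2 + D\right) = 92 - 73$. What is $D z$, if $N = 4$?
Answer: $0$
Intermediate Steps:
$D = \frac{3}{8}$ ($D = -2 + \frac{92 - 73}{8} = -2 + \frac{1}{8} \cdot 19 = -2 + \frac{19}{8} = \frac{3}{8} \approx 0.375$)
$z = 0$ ($z = \left(4 - 4\right) 5 = 0 \cdot 5 = 0$)
$D z = \frac{3}{8} \cdot 0 = 0$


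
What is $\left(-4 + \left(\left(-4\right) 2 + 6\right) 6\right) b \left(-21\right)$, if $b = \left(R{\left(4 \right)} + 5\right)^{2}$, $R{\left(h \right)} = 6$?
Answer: $40656$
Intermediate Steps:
$b = 121$ ($b = \left(6 + 5\right)^{2} = 11^{2} = 121$)
$\left(-4 + \left(\left(-4\right) 2 + 6\right) 6\right) b \left(-21\right) = \left(-4 + \left(\left(-4\right) 2 + 6\right) 6\right) 121 \left(-21\right) = \left(-4 + \left(-8 + 6\right) 6\right) 121 \left(-21\right) = \left(-4 - 12\right) 121 \left(-21\right) = \left(-16\right) 121 \left(-21\right) = \left(-1936\right) \left(-21\right) = 40656$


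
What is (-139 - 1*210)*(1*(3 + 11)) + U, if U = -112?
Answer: -4998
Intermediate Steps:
(-139 - 1*210)*(1*(3 + 11)) + U = (-139 - 1*210)*(1*(3 + 11)) - 112 = (-139 - 210)*(1*14) - 112 = -349*14 - 112 = -4886 - 112 = -4998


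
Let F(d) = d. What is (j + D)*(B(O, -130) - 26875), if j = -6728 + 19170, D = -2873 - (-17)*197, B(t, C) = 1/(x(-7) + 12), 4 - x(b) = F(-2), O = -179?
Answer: -1041511597/3 ≈ -3.4717e+8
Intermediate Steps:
x(b) = 6 (x(b) = 4 - 1*(-2) = 4 + 2 = 6)
B(t, C) = 1/18 (B(t, C) = 1/(6 + 12) = 1/18)
D = 476 (D = -2873 - 1*(-3349) = -2873 + 3349 = 476)
j = 12442
(j + D)*(B(O, -130) - 26875) = (12442 + 476)*(1/18 - 26875) = 12918*(-483749/18) = -1041511597/3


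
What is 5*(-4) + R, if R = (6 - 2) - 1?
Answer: -17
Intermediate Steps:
R = 3 (R = 4 - 1 = 3)
5*(-4) + R = 5*(-4) + 3 = -20 + 3 = -17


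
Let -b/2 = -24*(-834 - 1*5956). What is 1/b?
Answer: -1/325920 ≈ -3.0682e-6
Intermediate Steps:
b = -325920 (b = -(-48)*(-834 - 1*5956) = -(-48)*(-834 - 5956) = -(-48)*(-6790) = -2*162960 = -325920)
1/b = 1/(-325920) = -1/325920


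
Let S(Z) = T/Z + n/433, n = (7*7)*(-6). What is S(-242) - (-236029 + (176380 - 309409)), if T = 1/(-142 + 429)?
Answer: 11098875605847/30073582 ≈ 3.6906e+5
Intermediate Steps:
n = -294 (n = 49*(-6) = -294)
T = 1/287 ≈ 0.0034843
S(Z) = -294/433 + 1/(287*Z) (S(Z) = 1/(287*Z) - 294/433 = -294/433 + 1/(287*Z))
S(-242) - (-236029 + (176380 - 309409)) = (1/124271)*(433 - 84378*(-242))/(-242) - (-236029 + (176380 - 309409)) = (1/124271)*(-1/242)*(433 + 20419476) - (-236029 - 133029) = (1/124271)*(-1/242)*20419909 - 1*(-369058) = -20419909/30073582 + 369058 = 11098875605847/30073582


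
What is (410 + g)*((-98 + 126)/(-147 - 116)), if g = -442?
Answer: 896/263 ≈ 3.4068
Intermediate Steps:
(410 + g)*((-98 + 126)/(-147 - 116)) = (410 - 442)*((-98 + 126)/(-147 - 116)) = -896/(-263) = -896*(-1)/263 = -32*(-28/263) = 896/263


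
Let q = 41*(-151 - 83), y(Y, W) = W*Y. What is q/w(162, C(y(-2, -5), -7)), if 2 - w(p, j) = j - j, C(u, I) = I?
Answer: -4797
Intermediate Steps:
w(p, j) = 2 (w(p, j) = 2 - (j - j) = 2 - 1*0 = 2 + 0 = 2)
q = -9594 (q = 41*(-234) = -9594)
q/w(162, C(y(-2, -5), -7)) = -9594/2 = -9594*½ = -4797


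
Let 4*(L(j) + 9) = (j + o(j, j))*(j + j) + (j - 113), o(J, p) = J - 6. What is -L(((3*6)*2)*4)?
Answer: -81211/4 ≈ -20303.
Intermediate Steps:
o(J, p) = -6 + J
L(j) = -149/4 + j/4 + j*(-6 + 2*j)/2 (L(j) = -9 + ((j + (-6 + j))*(j + j) + (j - 113))/4 = -9 + ((-6 + 2*j)*(2*j) + (-113 + j))/4 = -9 + (2*j*(-6 + 2*j) + (-113 + j))/4 = -9 + (-113 + j + 2*j*(-6 + 2*j))/4 = -9 + (-113/4 + j/4 + j*(-6 + 2*j)/2) = -149/4 + j/4 + j*(-6 + 2*j)/2)
-L(((3*6)*2)*4) = -(-149/4 + (((3*6)*2)*4)² - 11*(3*6)*2*4/4) = -(-149/4 + ((18*2)*4)² - 11*18*2*4/4) = -(-149/4 + (36*4)² - 99*4) = -(-149/4 + 144² - 11/4*144) = -(-149/4 + 20736 - 396) = -1*81211/4 = -81211/4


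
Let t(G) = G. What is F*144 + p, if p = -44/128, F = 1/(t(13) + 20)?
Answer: 1415/352 ≈ 4.0199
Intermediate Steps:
F = 1/33 (F = 1/(13 + 20) = 1/33 ≈ 0.030303)
p = -11/32 (p = -44*1/128 = -11/32 ≈ -0.34375)
F*144 + p = (1/33)*144 - 11/32 = 48/11 - 11/32 = 1415/352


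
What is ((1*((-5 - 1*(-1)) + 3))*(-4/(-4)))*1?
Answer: -1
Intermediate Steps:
((1*((-5 - 1*(-1)) + 3))*(-4/(-4)))*1 = ((1*((-5 + 1) + 3))*(-4*(-1)/4))*1 = ((1*(-4 + 3))*(-1*(-1)))*1 = ((1*(-1))*1)*1 = -1*1*1 = -1*1 = -1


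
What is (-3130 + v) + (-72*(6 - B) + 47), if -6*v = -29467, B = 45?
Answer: 27817/6 ≈ 4636.2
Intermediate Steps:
v = 29467/6 (v = -1/6*(-29467) = 29467/6 ≈ 4911.2)
(-3130 + v) + (-72*(6 - B) + 47) = (-3130 + 29467/6) + (-72*(6 - 1*45) + 47) = 10687/6 + (-72*(6 - 45) + 47) = 10687/6 + (-72*(-39) + 47) = 10687/6 + (2808 + 47) = 10687/6 + 2855 = 27817/6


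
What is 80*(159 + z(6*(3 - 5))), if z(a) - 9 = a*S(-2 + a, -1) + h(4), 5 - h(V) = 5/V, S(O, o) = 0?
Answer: 13740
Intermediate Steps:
h(V) = 5 - 5/V
z(a) = 51/4 (z(a) = 9 + (a*0 + (5 - 5/4)) = 9 + (0 + (5 - 5*1/4)) = 9 + (0 + (5 - 5/4)) = 9 + (0 + 15/4) = 9 + 15/4 = 51/4)
80*(159 + z(6*(3 - 5))) = 80*(159 + 51/4) = 80*(687/4) = 13740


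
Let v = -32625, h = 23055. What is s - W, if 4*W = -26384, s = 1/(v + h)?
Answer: 63123719/9570 ≈ 6596.0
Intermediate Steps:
s = -1/9570 (s = 1/(-32625 + 23055) = 1/(-9570) = -1/9570 ≈ -0.00010449)
W = -6596 (W = (¼)*(-26384) = -6596)
s - W = -1/9570 - 1*(-6596) = -1/9570 + 6596 = 63123719/9570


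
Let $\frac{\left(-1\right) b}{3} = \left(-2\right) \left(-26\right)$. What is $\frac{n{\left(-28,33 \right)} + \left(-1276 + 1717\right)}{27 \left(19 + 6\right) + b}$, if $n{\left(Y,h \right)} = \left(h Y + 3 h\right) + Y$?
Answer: $- \frac{412}{519} \approx -0.79383$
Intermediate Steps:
$b = -156$ ($b = - 3 \left(\left(-2\right) \left(-26\right)\right) = \left(-3\right) 52 = -156$)
$n{\left(Y,h \right)} = Y + 3 h + Y h$ ($n{\left(Y,h \right)} = \left(Y h + 3 h\right) + Y = \left(3 h + Y h\right) + Y = Y + 3 h + Y h$)
$\frac{n{\left(-28,33 \right)} + \left(-1276 + 1717\right)}{27 \left(19 + 6\right) + b} = \frac{\left(-28 + 3 \cdot 33 - 924\right) + \left(-1276 + 1717\right)}{27 \left(19 + 6\right) - 156} = \frac{\left(-28 + 99 - 924\right) + 441}{27 \cdot 25 - 156} = \frac{-853 + 441}{675 - 156} = - \frac{412}{519}$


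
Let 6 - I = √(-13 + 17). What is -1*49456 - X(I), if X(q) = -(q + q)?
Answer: -49448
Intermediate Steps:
I = 4 (I = 6 - √(-13 + 17) = 6 - √4 = 6 - 1*2 = 6 - 2 = 4)
X(q) = -2*q
-1*49456 - X(I) = -1*49456 - (-2)*4 = -49456 - 1*(-8) = -49456 + 8 = -49448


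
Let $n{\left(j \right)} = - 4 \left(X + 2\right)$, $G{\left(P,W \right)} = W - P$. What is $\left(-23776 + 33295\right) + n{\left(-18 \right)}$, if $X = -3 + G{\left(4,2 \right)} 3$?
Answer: $9547$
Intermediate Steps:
$X = -9$ ($X = -3 + \left(2 - 4\right) 3 = -3 - 6 = -9$)
$n{\left(j \right)} = 28$ ($n{\left(j \right)} = - 4 \left(-9 + 2\right) = \left(-4\right) \left(-7\right) = 28$)
$\left(-23776 + 33295\right) + n{\left(-18 \right)} = \left(-23776 + 33295\right) + 28 = 9519 + 28 = 9547$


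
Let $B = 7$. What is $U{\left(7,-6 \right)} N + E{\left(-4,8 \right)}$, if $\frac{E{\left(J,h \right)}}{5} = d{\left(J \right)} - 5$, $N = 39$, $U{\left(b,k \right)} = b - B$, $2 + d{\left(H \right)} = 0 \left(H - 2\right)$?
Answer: $-35$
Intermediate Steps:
$d{\left(H \right)} = -2$ ($d{\left(H \right)} = -2 + 0 \left(H - 2\right) = -2 + 0 \left(-2 + H\right) = -2 + 0 = -2$)
$U{\left(b,k \right)} = -7 + b$ ($U{\left(b,k \right)} = b - 7 = -7 + b$)
$E{\left(J,h \right)} = -35$ ($E{\left(J,h \right)} = 5 \left(-2 - 5\right) = 5 \left(-7\right) = -35$)
$U{\left(7,-6 \right)} N + E{\left(-4,8 \right)} = \left(-7 + 7\right) 39 - 35 = 0 \cdot 39 - 35 = 0 - 35 = -35$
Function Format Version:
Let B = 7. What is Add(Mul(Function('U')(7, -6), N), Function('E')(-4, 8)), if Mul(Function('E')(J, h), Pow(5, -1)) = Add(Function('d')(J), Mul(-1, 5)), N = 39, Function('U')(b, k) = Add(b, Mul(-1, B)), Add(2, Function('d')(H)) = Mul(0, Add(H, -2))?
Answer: -35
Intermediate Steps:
Function('d')(H) = -2 (Function('d')(H) = Add(-2, Mul(0, Add(H, -2))) = Add(-2, Mul(0, Add(-2, H))) = Add(-2, 0) = -2)
Function('U')(b, k) = Add(-7, b) (Function('U')(b, k) = Add(b, Mul(-1, 7)) = Add(b, -7) = Add(-7, b))
Function('E')(J, h) = -35 (Function('E')(J, h) = Mul(5, Add(-2, Mul(-1, 5))) = Mul(5, Add(-2, -5)) = Mul(5, -7) = -35)
Add(Mul(Function('U')(7, -6), N), Function('E')(-4, 8)) = Add(Mul(Add(-7, 7), 39), -35) = Add(Mul(0, 39), -35) = Add(0, -35) = -35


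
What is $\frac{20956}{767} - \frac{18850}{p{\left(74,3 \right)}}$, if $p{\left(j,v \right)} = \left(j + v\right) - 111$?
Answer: $\frac{583479}{1003} \approx 581.73$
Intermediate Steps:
$p{\left(j,v \right)} = -111 + j + v$ ($p{\left(j,v \right)} = \left(j + v\right) - 111 = -111 + j + v$)
$\frac{20956}{767} - \frac{18850}{p{\left(74,3 \right)}} = \frac{20956}{767} - \frac{18850}{-111 + 74 + 3} = 20956 \cdot \frac{1}{767} - \frac{18850}{-34} = \frac{1612}{59} - - \frac{9425}{17} = \frac{1612}{59} + \frac{9425}{17} = \frac{583479}{1003}$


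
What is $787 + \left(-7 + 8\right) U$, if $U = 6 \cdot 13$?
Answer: $865$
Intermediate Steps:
$U = 78$
$787 + \left(-7 + 8\right) U = 787 + \left(-7 + 8\right) 78 = 787 + 1 \cdot 78 = 787 + 78 = 865$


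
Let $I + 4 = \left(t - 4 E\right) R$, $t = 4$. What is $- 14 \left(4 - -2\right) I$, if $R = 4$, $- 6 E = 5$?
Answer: $-2128$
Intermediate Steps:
$E = - \frac{5}{6}$ ($E = \left(- \frac{1}{6}\right) 5 = - \frac{5}{6} \approx -0.83333$)
$I = \frac{76}{3}$ ($I = -4 + \left(4 - - \frac{10}{3}\right) 4 = -4 + \left(4 + \frac{10}{3}\right) 4 = -4 + \frac{22}{3} \cdot 4 = -4 + \frac{88}{3} = \frac{76}{3} \approx 25.333$)
$- 14 \left(4 - -2\right) I = - 14 \left(4 - -2\right) \frac{76}{3} = - 14 \left(4 + 2\right) \frac{76}{3} = \left(-14\right) 6 \cdot \frac{76}{3} = \left(-84\right) \frac{76}{3} = -2128$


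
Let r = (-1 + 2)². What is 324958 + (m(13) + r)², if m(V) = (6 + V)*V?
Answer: 386462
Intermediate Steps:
r = 1 (r = 1² = 1)
m(V) = V*(6 + V)
324958 + (m(13) + r)² = 324958 + (13*(6 + 13) + 1)² = 324958 + (13*19 + 1)² = 324958 + (247 + 1)² = 324958 + 248² = 324958 + 61504 = 386462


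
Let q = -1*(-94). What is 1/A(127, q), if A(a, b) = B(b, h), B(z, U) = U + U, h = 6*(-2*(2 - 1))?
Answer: -1/24 ≈ -0.041667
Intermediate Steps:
q = 94
h = -12 (h = 6*(-2*1) = 6*(-2) = -12)
B(z, U) = 2*U
A(a, b) = -24 (A(a, b) = 2*(-12) = -24)
1/A(127, q) = 1/(-24) = -1/24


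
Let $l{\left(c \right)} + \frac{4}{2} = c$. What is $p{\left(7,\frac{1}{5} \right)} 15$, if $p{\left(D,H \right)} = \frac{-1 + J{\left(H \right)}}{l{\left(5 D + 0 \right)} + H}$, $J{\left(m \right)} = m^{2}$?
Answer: $- \frac{36}{83} \approx -0.43373$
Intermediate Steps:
$l{\left(c \right)} = -2 + c$
$p{\left(D,H \right)} = \frac{-1 + H^{2}}{-2 + H + 5 D}$ ($p{\left(D,H \right)} = \frac{-1 + H^{2}}{\left(-2 + \left(5 D + 0\right)\right) + H} = \frac{-1 + H^{2}}{\left(-2 + 5 D\right) + H} = \frac{-1 + H^{2}}{-2 + H + 5 D}$)
$p{\left(7,\frac{1}{5} \right)} 15 = \frac{-1 + \left(\frac{1}{5}\right)^{2}}{-2 + \frac{1}{5} + 5 \cdot 7} \cdot 15 = \frac{-1 + \left(\frac{1}{5}\right)^{2}}{-2 + \frac{1}{5} + 35} \cdot 15 = \frac{-1 + \frac{1}{25}}{\frac{166}{5}} \cdot 15 = \frac{5}{166} \left(- \frac{24}{25}\right) 15 = \left(- \frac{12}{415}\right) 15 = - \frac{36}{83}$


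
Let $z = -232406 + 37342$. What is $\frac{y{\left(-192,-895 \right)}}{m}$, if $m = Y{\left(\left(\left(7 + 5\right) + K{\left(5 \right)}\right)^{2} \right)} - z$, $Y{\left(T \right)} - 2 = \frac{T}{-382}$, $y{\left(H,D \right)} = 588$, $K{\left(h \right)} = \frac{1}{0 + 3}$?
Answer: $\frac{288792}{95805077} \approx 0.0030144$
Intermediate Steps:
$K{\left(h \right)} = \frac{1}{3}$
$z = -195064$
$Y{\left(T \right)} = 2 - \frac{T}{382}$ ($Y{\left(T \right)} = 2 + \frac{T}{-382} = 2 + T \left(- \frac{1}{382}\right) = 2 - \frac{T}{382}$)
$m = \frac{670635539}{3438}$ ($m = \left(2 - \frac{\left(\left(7 + 5\right) + \frac{1}{3}\right)^{2}}{382}\right) - -195064 = \left(2 - \frac{\left(12 + \frac{1}{3}\right)^{2}}{382}\right) + 195064 = \left(2 - \frac{\left(\frac{37}{3}\right)^{2}}{382}\right) + 195064 = \left(2 - \frac{1369}{3438}\right) + 195064 = \frac{5507}{3438} + 195064 = \frac{670635539}{3438} \approx 1.9507 \cdot 10^{5}$)
$\frac{y{\left(-192,-895 \right)}}{m} = \frac{588}{\frac{670635539}{3438}} = 588 \cdot \frac{3438}{670635539} = \frac{288792}{95805077}$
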